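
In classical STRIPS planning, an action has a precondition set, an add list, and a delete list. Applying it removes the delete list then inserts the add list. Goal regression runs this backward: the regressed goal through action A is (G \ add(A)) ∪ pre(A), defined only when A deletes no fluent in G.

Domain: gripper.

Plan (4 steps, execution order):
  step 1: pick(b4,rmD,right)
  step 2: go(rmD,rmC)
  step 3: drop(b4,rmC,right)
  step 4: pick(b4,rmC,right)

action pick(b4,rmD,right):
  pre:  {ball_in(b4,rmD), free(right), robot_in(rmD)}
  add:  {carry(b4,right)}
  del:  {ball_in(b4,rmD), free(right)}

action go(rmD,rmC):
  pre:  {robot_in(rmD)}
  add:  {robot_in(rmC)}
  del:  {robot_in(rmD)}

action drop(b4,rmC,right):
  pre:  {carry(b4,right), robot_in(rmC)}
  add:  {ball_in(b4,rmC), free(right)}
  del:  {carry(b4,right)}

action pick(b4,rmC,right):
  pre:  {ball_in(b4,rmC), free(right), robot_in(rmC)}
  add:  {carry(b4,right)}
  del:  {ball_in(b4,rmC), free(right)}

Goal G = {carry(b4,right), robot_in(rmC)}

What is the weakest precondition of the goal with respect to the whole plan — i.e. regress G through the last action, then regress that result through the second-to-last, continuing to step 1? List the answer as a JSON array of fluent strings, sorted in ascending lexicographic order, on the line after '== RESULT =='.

Work backward from the goal:
  through step 4 (pick(b4,rmC,right)): drop {carry(b4,right)}, keep {robot_in(rmC)}, require {ball_in(b4,rmC), free(right), robot_in(rmC)}
    → {ball_in(b4,rmC), free(right), robot_in(rmC)}
  through step 3 (drop(b4,rmC,right)): drop {ball_in(b4,rmC), free(right)}, keep {robot_in(rmC)}, require {carry(b4,right), robot_in(rmC)}
    → {carry(b4,right), robot_in(rmC)}
  through step 2 (go(rmD,rmC)): drop {robot_in(rmC)}, keep {carry(b4,right)}, require {robot_in(rmD)}
    → {carry(b4,right), robot_in(rmD)}
  through step 1 (pick(b4,rmD,right)): drop {carry(b4,right)}, keep {robot_in(rmD)}, require {ball_in(b4,rmD), free(right), robot_in(rmD)}
    → {ball_in(b4,rmD), free(right), robot_in(rmD)}

== RESULT ==
["ball_in(b4,rmD)", "free(right)", "robot_in(rmD)"]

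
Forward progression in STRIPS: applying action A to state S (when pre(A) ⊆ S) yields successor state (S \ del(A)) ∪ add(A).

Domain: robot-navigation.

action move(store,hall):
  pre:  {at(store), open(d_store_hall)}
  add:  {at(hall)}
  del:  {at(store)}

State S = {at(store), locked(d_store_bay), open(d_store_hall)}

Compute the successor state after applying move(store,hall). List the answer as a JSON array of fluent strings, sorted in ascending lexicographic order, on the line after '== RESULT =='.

Compute (S \ del) ∪ add:
  pre ⊆ S: {at(store), open(d_store_hall)} ⊆ S  — applicable
  S \ del = {locked(d_store_bay), open(d_store_hall)}
  ∪ add   = {at(hall), locked(d_store_bay), open(d_store_hall)}

== RESULT ==
["at(hall)", "locked(d_store_bay)", "open(d_store_hall)"]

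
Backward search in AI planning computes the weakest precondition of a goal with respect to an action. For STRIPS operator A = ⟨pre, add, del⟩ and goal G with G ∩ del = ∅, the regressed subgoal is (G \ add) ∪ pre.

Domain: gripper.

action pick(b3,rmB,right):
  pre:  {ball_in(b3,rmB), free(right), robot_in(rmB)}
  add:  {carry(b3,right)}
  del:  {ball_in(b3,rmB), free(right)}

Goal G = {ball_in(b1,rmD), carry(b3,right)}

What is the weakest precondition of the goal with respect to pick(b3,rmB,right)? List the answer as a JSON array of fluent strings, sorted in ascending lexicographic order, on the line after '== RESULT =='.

Compute (G \ add) ∪ pre:
  G ∩ del = {}  (empty — regression defined)
  G \ add = {ball_in(b1,rmD), carry(b3,right)} \ {carry(b3,right)} = {ball_in(b1,rmD)}
  ∪ pre   = {ball_in(b1,rmD)} ∪ {ball_in(b3,rmB), free(right), robot_in(rmB)}
          = {ball_in(b1,rmD), ball_in(b3,rmB), free(right), robot_in(rmB)}

== RESULT ==
["ball_in(b1,rmD)", "ball_in(b3,rmB)", "free(right)", "robot_in(rmB)"]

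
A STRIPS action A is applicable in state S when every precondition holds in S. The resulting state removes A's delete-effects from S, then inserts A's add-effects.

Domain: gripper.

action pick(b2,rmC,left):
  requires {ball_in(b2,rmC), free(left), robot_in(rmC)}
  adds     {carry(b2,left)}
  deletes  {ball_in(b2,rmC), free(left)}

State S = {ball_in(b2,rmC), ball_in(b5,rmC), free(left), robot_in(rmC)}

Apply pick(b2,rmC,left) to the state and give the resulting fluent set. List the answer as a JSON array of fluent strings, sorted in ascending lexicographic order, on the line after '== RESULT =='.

Compute (S \ del) ∪ add:
  pre ⊆ S: {ball_in(b2,rmC), free(left), robot_in(rmC)} ⊆ S  — applicable
  S \ del = {ball_in(b5,rmC), robot_in(rmC)}
  ∪ add   = {ball_in(b5,rmC), carry(b2,left), robot_in(rmC)}

== RESULT ==
["ball_in(b5,rmC)", "carry(b2,left)", "robot_in(rmC)"]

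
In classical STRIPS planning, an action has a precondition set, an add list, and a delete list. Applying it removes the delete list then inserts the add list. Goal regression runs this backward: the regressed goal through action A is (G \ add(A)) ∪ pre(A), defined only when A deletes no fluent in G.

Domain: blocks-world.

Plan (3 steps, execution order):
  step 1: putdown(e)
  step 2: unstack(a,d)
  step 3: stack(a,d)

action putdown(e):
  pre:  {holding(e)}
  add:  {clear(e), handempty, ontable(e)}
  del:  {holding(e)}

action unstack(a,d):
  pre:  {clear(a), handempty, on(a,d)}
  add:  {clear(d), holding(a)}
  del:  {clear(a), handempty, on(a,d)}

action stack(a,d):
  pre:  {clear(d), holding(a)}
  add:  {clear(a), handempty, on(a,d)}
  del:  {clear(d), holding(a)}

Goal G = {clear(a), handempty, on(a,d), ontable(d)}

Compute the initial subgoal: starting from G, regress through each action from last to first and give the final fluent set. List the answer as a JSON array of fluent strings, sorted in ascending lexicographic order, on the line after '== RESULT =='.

Regress step by step:
  through step 3 (stack(a,d)): drop {clear(a), handempty, on(a,d)}, keep {ontable(d)}, require {clear(d), holding(a)}
    → {clear(d), holding(a), ontable(d)}
  through step 2 (unstack(a,d)): drop {clear(d), holding(a)}, keep {ontable(d)}, require {clear(a), handempty, on(a,d)}
    → {clear(a), handempty, on(a,d), ontable(d)}
  through step 1 (putdown(e)): drop {handempty}, keep {clear(a), on(a,d), ontable(d)}, require {holding(e)}
    → {clear(a), holding(e), on(a,d), ontable(d)}

== RESULT ==
["clear(a)", "holding(e)", "on(a,d)", "ontable(d)"]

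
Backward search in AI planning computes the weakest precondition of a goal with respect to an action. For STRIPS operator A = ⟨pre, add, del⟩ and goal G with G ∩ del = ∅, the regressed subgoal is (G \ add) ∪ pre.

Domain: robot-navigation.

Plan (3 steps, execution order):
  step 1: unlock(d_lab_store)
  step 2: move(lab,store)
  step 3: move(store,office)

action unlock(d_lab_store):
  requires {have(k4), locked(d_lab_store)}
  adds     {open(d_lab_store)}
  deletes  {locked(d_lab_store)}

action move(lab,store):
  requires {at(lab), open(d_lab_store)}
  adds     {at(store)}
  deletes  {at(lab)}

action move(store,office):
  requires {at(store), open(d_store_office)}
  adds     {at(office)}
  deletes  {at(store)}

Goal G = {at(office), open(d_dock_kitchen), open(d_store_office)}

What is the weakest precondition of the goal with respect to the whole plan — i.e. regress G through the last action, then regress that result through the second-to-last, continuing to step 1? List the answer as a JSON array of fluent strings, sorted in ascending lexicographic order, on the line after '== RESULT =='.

Regress step by step:
  through step 3 (move(store,office)): drop {at(office)}, keep {open(d_dock_kitchen), open(d_store_office)}, require {at(store), open(d_store_office)}
    → {at(store), open(d_dock_kitchen), open(d_store_office)}
  through step 2 (move(lab,store)): drop {at(store)}, keep {open(d_dock_kitchen), open(d_store_office)}, require {at(lab), open(d_lab_store)}
    → {at(lab), open(d_dock_kitchen), open(d_lab_store), open(d_store_office)}
  through step 1 (unlock(d_lab_store)): drop {open(d_lab_store)}, keep {at(lab), open(d_dock_kitchen), open(d_store_office)}, require {have(k4), locked(d_lab_store)}
    → {at(lab), have(k4), locked(d_lab_store), open(d_dock_kitchen), open(d_store_office)}

== RESULT ==
["at(lab)", "have(k4)", "locked(d_lab_store)", "open(d_dock_kitchen)", "open(d_store_office)"]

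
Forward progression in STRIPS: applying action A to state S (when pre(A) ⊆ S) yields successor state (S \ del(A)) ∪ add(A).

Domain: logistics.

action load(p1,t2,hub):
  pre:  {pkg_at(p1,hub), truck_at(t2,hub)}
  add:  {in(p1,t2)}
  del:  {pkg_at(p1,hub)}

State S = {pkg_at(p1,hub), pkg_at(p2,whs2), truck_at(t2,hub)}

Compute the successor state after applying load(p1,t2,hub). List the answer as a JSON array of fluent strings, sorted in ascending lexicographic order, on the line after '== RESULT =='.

Compute (S \ del) ∪ add:
  pre ⊆ S: {pkg_at(p1,hub), truck_at(t2,hub)} ⊆ S  — applicable
  S \ del = {pkg_at(p2,whs2), truck_at(t2,hub)}
  ∪ add   = {in(p1,t2), pkg_at(p2,whs2), truck_at(t2,hub)}

== RESULT ==
["in(p1,t2)", "pkg_at(p2,whs2)", "truck_at(t2,hub)"]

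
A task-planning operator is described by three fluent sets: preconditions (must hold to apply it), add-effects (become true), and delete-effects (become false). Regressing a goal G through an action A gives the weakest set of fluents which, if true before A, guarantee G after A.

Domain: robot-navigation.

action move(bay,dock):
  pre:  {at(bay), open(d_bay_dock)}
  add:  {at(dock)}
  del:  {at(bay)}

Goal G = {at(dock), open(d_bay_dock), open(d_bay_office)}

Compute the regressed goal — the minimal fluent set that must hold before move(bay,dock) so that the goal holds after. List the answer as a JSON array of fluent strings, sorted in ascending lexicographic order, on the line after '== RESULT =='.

Compute (G \ add) ∪ pre:
  G ∩ del = {}  (empty — regression defined)
  G \ add = {at(dock), open(d_bay_dock), open(d_bay_office)} \ {at(dock)} = {open(d_bay_dock), open(d_bay_office)}
  ∪ pre   = {open(d_bay_dock), open(d_bay_office)} ∪ {at(bay), open(d_bay_dock)}
          = {at(bay), open(d_bay_dock), open(d_bay_office)}

== RESULT ==
["at(bay)", "open(d_bay_dock)", "open(d_bay_office)"]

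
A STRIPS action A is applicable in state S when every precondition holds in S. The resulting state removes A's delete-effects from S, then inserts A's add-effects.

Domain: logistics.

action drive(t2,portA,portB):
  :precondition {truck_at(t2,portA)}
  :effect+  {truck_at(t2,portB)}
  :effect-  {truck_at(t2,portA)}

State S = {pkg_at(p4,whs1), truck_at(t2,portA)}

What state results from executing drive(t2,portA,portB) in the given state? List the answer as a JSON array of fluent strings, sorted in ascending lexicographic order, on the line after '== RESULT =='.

Compute (S \ del) ∪ add:
  pre ⊆ S: {truck_at(t2,portA)} ⊆ S  — applicable
  S \ del = {pkg_at(p4,whs1)}
  ∪ add   = {pkg_at(p4,whs1), truck_at(t2,portB)}

== RESULT ==
["pkg_at(p4,whs1)", "truck_at(t2,portB)"]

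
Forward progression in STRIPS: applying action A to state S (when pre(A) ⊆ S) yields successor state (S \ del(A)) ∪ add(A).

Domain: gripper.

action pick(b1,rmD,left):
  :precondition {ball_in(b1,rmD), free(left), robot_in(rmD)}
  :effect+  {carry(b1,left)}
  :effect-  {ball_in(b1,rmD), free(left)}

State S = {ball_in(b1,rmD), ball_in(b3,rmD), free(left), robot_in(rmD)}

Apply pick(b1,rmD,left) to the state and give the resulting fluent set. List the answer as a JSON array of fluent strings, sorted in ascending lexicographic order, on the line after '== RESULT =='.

Compute (S \ del) ∪ add:
  pre ⊆ S: {ball_in(b1,rmD), free(left), robot_in(rmD)} ⊆ S  — applicable
  S \ del = {ball_in(b3,rmD), robot_in(rmD)}
  ∪ add   = {ball_in(b3,rmD), carry(b1,left), robot_in(rmD)}

== RESULT ==
["ball_in(b3,rmD)", "carry(b1,left)", "robot_in(rmD)"]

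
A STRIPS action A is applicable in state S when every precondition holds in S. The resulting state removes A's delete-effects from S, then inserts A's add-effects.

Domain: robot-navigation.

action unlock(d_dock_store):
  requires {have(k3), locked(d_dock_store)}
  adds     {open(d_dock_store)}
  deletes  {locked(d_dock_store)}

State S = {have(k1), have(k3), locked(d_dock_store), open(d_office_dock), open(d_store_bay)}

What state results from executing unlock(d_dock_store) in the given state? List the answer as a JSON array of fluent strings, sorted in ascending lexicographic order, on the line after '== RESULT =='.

Progress:
  pre ⊆ S: {have(k3), locked(d_dock_store)} ⊆ S  — applicable
  S \ del = {have(k1), have(k3), open(d_office_dock), open(d_store_bay)}
  ∪ add   = {have(k1), have(k3), open(d_dock_store), open(d_office_dock), open(d_store_bay)}

== RESULT ==
["have(k1)", "have(k3)", "open(d_dock_store)", "open(d_office_dock)", "open(d_store_bay)"]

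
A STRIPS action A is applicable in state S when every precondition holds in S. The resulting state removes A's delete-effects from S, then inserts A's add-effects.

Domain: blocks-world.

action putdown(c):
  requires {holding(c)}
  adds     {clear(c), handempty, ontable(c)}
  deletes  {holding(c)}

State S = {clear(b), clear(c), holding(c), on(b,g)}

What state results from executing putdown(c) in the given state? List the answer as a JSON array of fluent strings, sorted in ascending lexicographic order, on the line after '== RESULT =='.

Progress:
  pre ⊆ S: {holding(c)} ⊆ S  — applicable
  S \ del = {clear(b), clear(c), on(b,g)}
  ∪ add   = {clear(b), clear(c), handempty, on(b,g), ontable(c)}

== RESULT ==
["clear(b)", "clear(c)", "handempty", "on(b,g)", "ontable(c)"]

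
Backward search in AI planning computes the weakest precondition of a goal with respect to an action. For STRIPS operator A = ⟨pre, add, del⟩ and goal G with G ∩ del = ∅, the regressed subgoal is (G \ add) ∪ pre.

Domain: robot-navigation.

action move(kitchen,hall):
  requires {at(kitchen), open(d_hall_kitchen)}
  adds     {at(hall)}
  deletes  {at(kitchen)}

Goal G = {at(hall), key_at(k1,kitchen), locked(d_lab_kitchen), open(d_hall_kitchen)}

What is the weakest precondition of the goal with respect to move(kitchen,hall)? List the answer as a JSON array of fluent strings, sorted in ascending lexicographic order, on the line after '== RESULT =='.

Compute (G \ add) ∪ pre:
  G ∩ del = {}  (empty — regression defined)
  G \ add = {at(hall), key_at(k1,kitchen), locked(d_lab_kitchen), open(d_hall_kitchen)} \ {at(hall)} = {key_at(k1,kitchen), locked(d_lab_kitchen), open(d_hall_kitchen)}
  ∪ pre   = {key_at(k1,kitchen), locked(d_lab_kitchen), open(d_hall_kitchen)} ∪ {at(kitchen), open(d_hall_kitchen)}
          = {at(kitchen), key_at(k1,kitchen), locked(d_lab_kitchen), open(d_hall_kitchen)}

== RESULT ==
["at(kitchen)", "key_at(k1,kitchen)", "locked(d_lab_kitchen)", "open(d_hall_kitchen)"]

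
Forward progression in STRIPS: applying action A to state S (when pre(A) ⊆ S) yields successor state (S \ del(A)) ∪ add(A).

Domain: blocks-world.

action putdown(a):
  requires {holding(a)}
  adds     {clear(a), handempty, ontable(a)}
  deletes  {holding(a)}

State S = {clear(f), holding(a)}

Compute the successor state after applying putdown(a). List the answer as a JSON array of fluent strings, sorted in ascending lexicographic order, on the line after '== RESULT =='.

Compute (S \ del) ∪ add:
  pre ⊆ S: {holding(a)} ⊆ S  — applicable
  S \ del = {clear(f)}
  ∪ add   = {clear(a), clear(f), handempty, ontable(a)}

== RESULT ==
["clear(a)", "clear(f)", "handempty", "ontable(a)"]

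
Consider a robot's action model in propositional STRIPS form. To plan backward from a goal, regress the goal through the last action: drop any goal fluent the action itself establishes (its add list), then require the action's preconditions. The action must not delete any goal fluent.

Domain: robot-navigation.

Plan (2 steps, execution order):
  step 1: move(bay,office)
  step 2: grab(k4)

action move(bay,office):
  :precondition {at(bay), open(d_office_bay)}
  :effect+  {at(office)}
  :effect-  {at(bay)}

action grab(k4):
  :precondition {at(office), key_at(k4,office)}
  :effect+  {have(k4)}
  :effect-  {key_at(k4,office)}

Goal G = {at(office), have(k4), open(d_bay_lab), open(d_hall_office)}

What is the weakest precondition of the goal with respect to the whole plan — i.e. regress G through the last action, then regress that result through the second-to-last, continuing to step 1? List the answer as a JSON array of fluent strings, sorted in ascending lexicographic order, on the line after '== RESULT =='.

Regress step by step:
  through step 2 (grab(k4)): drop {have(k4)}, keep {at(office), open(d_bay_lab), open(d_hall_office)}, require {at(office), key_at(k4,office)}
    → {at(office), key_at(k4,office), open(d_bay_lab), open(d_hall_office)}
  through step 1 (move(bay,office)): drop {at(office)}, keep {key_at(k4,office), open(d_bay_lab), open(d_hall_office)}, require {at(bay), open(d_office_bay)}
    → {at(bay), key_at(k4,office), open(d_bay_lab), open(d_hall_office), open(d_office_bay)}

== RESULT ==
["at(bay)", "key_at(k4,office)", "open(d_bay_lab)", "open(d_hall_office)", "open(d_office_bay)"]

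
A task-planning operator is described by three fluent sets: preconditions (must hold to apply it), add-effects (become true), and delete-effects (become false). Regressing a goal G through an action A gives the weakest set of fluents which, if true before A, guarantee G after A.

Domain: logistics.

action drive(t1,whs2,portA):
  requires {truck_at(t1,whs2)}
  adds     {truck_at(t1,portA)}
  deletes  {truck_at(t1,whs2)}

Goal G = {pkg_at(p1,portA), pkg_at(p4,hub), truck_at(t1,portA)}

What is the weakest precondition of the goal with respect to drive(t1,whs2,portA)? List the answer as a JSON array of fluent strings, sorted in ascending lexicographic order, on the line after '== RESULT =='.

Regress:
  G ∩ del = {}  (empty — regression defined)
  G \ add = {pkg_at(p1,portA), pkg_at(p4,hub), truck_at(t1,portA)} \ {truck_at(t1,portA)} = {pkg_at(p1,portA), pkg_at(p4,hub)}
  ∪ pre   = {pkg_at(p1,portA), pkg_at(p4,hub)} ∪ {truck_at(t1,whs2)}
          = {pkg_at(p1,portA), pkg_at(p4,hub), truck_at(t1,whs2)}

== RESULT ==
["pkg_at(p1,portA)", "pkg_at(p4,hub)", "truck_at(t1,whs2)"]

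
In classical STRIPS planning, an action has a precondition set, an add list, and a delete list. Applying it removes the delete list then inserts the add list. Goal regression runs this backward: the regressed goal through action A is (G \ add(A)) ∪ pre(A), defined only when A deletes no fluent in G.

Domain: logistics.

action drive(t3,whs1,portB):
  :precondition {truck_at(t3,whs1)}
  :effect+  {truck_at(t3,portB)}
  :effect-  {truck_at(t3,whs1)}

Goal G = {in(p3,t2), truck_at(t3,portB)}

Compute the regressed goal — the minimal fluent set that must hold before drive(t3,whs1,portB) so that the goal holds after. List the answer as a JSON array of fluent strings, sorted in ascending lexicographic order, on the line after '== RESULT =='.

Regress:
  G ∩ del = {}  (empty — regression defined)
  G \ add = {in(p3,t2), truck_at(t3,portB)} \ {truck_at(t3,portB)} = {in(p3,t2)}
  ∪ pre   = {in(p3,t2)} ∪ {truck_at(t3,whs1)}
          = {in(p3,t2), truck_at(t3,whs1)}

== RESULT ==
["in(p3,t2)", "truck_at(t3,whs1)"]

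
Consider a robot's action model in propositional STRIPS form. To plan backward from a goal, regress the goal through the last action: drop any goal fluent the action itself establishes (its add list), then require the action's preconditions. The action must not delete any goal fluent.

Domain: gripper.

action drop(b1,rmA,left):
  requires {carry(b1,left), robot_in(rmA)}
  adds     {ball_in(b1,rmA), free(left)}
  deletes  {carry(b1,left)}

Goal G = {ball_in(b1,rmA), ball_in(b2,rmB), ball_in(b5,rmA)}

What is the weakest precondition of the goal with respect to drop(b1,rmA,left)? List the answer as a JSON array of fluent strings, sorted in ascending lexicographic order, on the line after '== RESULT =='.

Compute (G \ add) ∪ pre:
  G ∩ del = {}  (empty — regression defined)
  G \ add = {ball_in(b1,rmA), ball_in(b2,rmB), ball_in(b5,rmA)} \ {ball_in(b1,rmA), free(left)} = {ball_in(b2,rmB), ball_in(b5,rmA)}
  ∪ pre   = {ball_in(b2,rmB), ball_in(b5,rmA)} ∪ {carry(b1,left), robot_in(rmA)}
          = {ball_in(b2,rmB), ball_in(b5,rmA), carry(b1,left), robot_in(rmA)}

== RESULT ==
["ball_in(b2,rmB)", "ball_in(b5,rmA)", "carry(b1,left)", "robot_in(rmA)"]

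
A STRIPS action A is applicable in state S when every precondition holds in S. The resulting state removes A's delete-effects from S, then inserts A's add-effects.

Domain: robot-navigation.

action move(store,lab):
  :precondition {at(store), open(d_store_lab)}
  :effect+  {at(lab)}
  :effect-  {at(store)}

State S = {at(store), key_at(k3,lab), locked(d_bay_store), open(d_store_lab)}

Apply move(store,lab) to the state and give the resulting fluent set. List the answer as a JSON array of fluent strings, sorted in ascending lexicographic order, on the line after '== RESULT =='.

Progress:
  pre ⊆ S: {at(store), open(d_store_lab)} ⊆ S  — applicable
  S \ del = {key_at(k3,lab), locked(d_bay_store), open(d_store_lab)}
  ∪ add   = {at(lab), key_at(k3,lab), locked(d_bay_store), open(d_store_lab)}

== RESULT ==
["at(lab)", "key_at(k3,lab)", "locked(d_bay_store)", "open(d_store_lab)"]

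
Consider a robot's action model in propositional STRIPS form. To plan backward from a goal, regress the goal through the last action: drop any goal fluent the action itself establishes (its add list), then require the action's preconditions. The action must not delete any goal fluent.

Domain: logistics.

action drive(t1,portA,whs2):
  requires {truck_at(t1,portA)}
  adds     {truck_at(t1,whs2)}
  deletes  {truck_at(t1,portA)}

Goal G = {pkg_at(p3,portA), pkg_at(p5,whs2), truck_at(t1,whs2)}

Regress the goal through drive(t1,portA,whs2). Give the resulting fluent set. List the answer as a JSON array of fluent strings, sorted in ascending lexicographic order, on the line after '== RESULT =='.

Compute (G \ add) ∪ pre:
  G ∩ del = {}  (empty — regression defined)
  G \ add = {pkg_at(p3,portA), pkg_at(p5,whs2), truck_at(t1,whs2)} \ {truck_at(t1,whs2)} = {pkg_at(p3,portA), pkg_at(p5,whs2)}
  ∪ pre   = {pkg_at(p3,portA), pkg_at(p5,whs2)} ∪ {truck_at(t1,portA)}
          = {pkg_at(p3,portA), pkg_at(p5,whs2), truck_at(t1,portA)}

== RESULT ==
["pkg_at(p3,portA)", "pkg_at(p5,whs2)", "truck_at(t1,portA)"]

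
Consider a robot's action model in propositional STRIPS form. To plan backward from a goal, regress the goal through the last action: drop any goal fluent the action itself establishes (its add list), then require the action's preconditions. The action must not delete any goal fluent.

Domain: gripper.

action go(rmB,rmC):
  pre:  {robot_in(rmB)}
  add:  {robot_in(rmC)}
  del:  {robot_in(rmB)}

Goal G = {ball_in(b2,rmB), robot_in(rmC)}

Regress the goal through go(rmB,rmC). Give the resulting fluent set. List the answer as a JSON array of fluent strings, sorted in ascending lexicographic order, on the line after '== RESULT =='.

Regress:
  G ∩ del = {}  (empty — regression defined)
  G \ add = {ball_in(b2,rmB), robot_in(rmC)} \ {robot_in(rmC)} = {ball_in(b2,rmB)}
  ∪ pre   = {ball_in(b2,rmB)} ∪ {robot_in(rmB)}
          = {ball_in(b2,rmB), robot_in(rmB)}

== RESULT ==
["ball_in(b2,rmB)", "robot_in(rmB)"]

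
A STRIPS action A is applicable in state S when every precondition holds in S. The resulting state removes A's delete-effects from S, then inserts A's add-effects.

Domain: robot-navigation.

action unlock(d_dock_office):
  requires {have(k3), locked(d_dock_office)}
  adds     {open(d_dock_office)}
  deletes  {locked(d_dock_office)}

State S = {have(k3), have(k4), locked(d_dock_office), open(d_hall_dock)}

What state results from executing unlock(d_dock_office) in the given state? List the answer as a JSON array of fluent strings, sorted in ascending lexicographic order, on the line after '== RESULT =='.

Compute (S \ del) ∪ add:
  pre ⊆ S: {have(k3), locked(d_dock_office)} ⊆ S  — applicable
  S \ del = {have(k3), have(k4), open(d_hall_dock)}
  ∪ add   = {have(k3), have(k4), open(d_dock_office), open(d_hall_dock)}

== RESULT ==
["have(k3)", "have(k4)", "open(d_dock_office)", "open(d_hall_dock)"]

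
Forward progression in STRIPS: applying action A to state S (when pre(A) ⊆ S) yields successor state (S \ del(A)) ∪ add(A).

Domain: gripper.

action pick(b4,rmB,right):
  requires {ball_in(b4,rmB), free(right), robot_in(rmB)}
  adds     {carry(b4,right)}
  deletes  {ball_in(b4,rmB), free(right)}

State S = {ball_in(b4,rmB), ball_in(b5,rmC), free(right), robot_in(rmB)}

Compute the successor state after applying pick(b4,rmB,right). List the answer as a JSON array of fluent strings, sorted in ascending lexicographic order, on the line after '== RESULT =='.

Compute (S \ del) ∪ add:
  pre ⊆ S: {ball_in(b4,rmB), free(right), robot_in(rmB)} ⊆ S  — applicable
  S \ del = {ball_in(b5,rmC), robot_in(rmB)}
  ∪ add   = {ball_in(b5,rmC), carry(b4,right), robot_in(rmB)}

== RESULT ==
["ball_in(b5,rmC)", "carry(b4,right)", "robot_in(rmB)"]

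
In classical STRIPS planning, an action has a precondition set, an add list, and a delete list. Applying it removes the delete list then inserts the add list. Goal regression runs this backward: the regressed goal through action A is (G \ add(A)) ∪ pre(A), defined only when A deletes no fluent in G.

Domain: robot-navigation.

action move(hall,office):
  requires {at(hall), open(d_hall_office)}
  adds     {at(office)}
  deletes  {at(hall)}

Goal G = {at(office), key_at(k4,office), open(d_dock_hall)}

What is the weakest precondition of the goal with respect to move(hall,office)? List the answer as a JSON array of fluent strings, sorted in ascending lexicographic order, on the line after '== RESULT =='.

Compute (G \ add) ∪ pre:
  G ∩ del = {}  (empty — regression defined)
  G \ add = {at(office), key_at(k4,office), open(d_dock_hall)} \ {at(office)} = {key_at(k4,office), open(d_dock_hall)}
  ∪ pre   = {key_at(k4,office), open(d_dock_hall)} ∪ {at(hall), open(d_hall_office)}
          = {at(hall), key_at(k4,office), open(d_dock_hall), open(d_hall_office)}

== RESULT ==
["at(hall)", "key_at(k4,office)", "open(d_dock_hall)", "open(d_hall_office)"]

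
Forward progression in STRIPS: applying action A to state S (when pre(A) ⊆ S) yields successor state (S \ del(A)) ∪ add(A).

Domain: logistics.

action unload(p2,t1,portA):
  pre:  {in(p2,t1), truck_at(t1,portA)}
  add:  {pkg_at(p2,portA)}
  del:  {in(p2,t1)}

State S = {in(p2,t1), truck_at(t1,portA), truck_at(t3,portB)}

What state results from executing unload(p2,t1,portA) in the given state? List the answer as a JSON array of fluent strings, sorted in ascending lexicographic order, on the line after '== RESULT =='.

Compute (S \ del) ∪ add:
  pre ⊆ S: {in(p2,t1), truck_at(t1,portA)} ⊆ S  — applicable
  S \ del = {truck_at(t1,portA), truck_at(t3,portB)}
  ∪ add   = {pkg_at(p2,portA), truck_at(t1,portA), truck_at(t3,portB)}

== RESULT ==
["pkg_at(p2,portA)", "truck_at(t1,portA)", "truck_at(t3,portB)"]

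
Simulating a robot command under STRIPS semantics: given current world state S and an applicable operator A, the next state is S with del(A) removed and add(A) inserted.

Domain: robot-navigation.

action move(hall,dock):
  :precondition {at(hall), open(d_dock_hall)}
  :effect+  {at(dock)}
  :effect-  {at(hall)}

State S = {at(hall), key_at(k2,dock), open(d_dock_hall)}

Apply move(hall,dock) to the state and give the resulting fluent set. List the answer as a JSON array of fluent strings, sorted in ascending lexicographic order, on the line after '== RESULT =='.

Compute (S \ del) ∪ add:
  pre ⊆ S: {at(hall), open(d_dock_hall)} ⊆ S  — applicable
  S \ del = {key_at(k2,dock), open(d_dock_hall)}
  ∪ add   = {at(dock), key_at(k2,dock), open(d_dock_hall)}

== RESULT ==
["at(dock)", "key_at(k2,dock)", "open(d_dock_hall)"]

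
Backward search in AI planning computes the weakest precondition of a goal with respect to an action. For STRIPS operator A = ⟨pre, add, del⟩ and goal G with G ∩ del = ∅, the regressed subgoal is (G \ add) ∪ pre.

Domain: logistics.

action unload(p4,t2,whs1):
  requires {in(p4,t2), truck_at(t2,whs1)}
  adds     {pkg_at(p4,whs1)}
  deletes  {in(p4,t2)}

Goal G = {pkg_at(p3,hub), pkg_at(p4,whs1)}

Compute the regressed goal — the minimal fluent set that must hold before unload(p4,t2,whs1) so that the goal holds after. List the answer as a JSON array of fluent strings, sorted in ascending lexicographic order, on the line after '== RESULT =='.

Regress:
  G ∩ del = {}  (empty — regression defined)
  G \ add = {pkg_at(p3,hub), pkg_at(p4,whs1)} \ {pkg_at(p4,whs1)} = {pkg_at(p3,hub)}
  ∪ pre   = {pkg_at(p3,hub)} ∪ {in(p4,t2), truck_at(t2,whs1)}
          = {in(p4,t2), pkg_at(p3,hub), truck_at(t2,whs1)}

== RESULT ==
["in(p4,t2)", "pkg_at(p3,hub)", "truck_at(t2,whs1)"]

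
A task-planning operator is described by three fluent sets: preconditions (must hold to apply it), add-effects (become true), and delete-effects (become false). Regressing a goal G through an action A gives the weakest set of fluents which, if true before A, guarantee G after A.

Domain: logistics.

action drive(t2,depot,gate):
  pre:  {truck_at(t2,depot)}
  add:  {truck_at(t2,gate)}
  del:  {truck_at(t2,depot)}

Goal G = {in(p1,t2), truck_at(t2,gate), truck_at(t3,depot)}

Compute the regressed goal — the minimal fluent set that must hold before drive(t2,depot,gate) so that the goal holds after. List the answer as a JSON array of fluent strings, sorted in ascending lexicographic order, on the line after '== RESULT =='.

Regress:
  G ∩ del = {}  (empty — regression defined)
  G \ add = {in(p1,t2), truck_at(t2,gate), truck_at(t3,depot)} \ {truck_at(t2,gate)} = {in(p1,t2), truck_at(t3,depot)}
  ∪ pre   = {in(p1,t2), truck_at(t3,depot)} ∪ {truck_at(t2,depot)}
          = {in(p1,t2), truck_at(t2,depot), truck_at(t3,depot)}

== RESULT ==
["in(p1,t2)", "truck_at(t2,depot)", "truck_at(t3,depot)"]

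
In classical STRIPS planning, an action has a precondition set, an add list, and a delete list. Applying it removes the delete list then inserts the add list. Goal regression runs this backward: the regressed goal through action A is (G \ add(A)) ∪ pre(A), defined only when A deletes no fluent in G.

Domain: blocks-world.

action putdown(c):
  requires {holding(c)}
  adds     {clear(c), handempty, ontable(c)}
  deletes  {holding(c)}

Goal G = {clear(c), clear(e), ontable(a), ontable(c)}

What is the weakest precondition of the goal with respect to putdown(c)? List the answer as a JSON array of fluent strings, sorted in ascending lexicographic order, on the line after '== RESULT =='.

Compute (G \ add) ∪ pre:
  G ∩ del = {}  (empty — regression defined)
  G \ add = {clear(c), clear(e), ontable(a), ontable(c)} \ {clear(c), handempty, ontable(c)} = {clear(e), ontable(a)}
  ∪ pre   = {clear(e), ontable(a)} ∪ {holding(c)}
          = {clear(e), holding(c), ontable(a)}

== RESULT ==
["clear(e)", "holding(c)", "ontable(a)"]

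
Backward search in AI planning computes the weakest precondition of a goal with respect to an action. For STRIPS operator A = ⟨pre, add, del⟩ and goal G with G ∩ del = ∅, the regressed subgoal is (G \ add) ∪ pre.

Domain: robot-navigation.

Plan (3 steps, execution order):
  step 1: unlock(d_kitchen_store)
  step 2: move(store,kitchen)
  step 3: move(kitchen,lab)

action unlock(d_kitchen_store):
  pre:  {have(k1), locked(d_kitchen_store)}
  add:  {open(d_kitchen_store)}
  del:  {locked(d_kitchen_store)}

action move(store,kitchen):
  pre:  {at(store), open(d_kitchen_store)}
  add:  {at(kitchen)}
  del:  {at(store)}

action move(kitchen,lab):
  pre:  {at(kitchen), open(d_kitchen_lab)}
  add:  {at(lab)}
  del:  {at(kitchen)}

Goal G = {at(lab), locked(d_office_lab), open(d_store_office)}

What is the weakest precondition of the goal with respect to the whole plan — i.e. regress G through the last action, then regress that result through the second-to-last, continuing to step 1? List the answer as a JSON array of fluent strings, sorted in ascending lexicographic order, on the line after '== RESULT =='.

Work backward from the goal:
  through step 3 (move(kitchen,lab)): drop {at(lab)}, keep {locked(d_office_lab), open(d_store_office)}, require {at(kitchen), open(d_kitchen_lab)}
    → {at(kitchen), locked(d_office_lab), open(d_kitchen_lab), open(d_store_office)}
  through step 2 (move(store,kitchen)): drop {at(kitchen)}, keep {locked(d_office_lab), open(d_kitchen_lab), open(d_store_office)}, require {at(store), open(d_kitchen_store)}
    → {at(store), locked(d_office_lab), open(d_kitchen_lab), open(d_kitchen_store), open(d_store_office)}
  through step 1 (unlock(d_kitchen_store)): drop {open(d_kitchen_store)}, keep {at(store), locked(d_office_lab), open(d_kitchen_lab), open(d_store_office)}, require {have(k1), locked(d_kitchen_store)}
    → {at(store), have(k1), locked(d_kitchen_store), locked(d_office_lab), open(d_kitchen_lab), open(d_store_office)}

== RESULT ==
["at(store)", "have(k1)", "locked(d_kitchen_store)", "locked(d_office_lab)", "open(d_kitchen_lab)", "open(d_store_office)"]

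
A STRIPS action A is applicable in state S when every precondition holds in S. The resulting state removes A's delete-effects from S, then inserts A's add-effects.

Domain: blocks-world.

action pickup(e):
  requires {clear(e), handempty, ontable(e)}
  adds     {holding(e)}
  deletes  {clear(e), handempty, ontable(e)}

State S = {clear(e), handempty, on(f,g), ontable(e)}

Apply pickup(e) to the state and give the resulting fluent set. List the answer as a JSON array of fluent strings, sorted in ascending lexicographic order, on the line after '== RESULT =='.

Progress:
  pre ⊆ S: {clear(e), handempty, ontable(e)} ⊆ S  — applicable
  S \ del = {on(f,g)}
  ∪ add   = {holding(e), on(f,g)}

== RESULT ==
["holding(e)", "on(f,g)"]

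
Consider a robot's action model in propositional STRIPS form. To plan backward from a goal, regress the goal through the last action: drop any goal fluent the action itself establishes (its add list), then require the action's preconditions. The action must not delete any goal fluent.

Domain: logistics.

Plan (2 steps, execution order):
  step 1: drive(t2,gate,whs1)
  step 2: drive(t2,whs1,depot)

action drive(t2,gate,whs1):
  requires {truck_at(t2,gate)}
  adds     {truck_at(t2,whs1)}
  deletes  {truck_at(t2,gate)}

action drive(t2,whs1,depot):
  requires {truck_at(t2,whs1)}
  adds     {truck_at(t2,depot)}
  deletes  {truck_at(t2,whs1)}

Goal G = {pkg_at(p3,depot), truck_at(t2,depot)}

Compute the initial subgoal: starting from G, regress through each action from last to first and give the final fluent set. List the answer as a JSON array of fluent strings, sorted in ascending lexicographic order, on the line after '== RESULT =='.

Work backward from the goal:
  through step 2 (drive(t2,whs1,depot)): drop {truck_at(t2,depot)}, keep {pkg_at(p3,depot)}, require {truck_at(t2,whs1)}
    → {pkg_at(p3,depot), truck_at(t2,whs1)}
  through step 1 (drive(t2,gate,whs1)): drop {truck_at(t2,whs1)}, keep {pkg_at(p3,depot)}, require {truck_at(t2,gate)}
    → {pkg_at(p3,depot), truck_at(t2,gate)}

== RESULT ==
["pkg_at(p3,depot)", "truck_at(t2,gate)"]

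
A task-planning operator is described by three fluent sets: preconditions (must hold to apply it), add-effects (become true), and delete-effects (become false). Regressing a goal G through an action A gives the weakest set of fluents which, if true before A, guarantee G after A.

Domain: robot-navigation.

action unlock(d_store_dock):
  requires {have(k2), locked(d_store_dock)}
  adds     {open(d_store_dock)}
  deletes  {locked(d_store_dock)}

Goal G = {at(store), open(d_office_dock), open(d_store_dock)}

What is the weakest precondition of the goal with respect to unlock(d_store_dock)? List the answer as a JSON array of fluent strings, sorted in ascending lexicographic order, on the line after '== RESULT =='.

Regress:
  G ∩ del = {}  (empty — regression defined)
  G \ add = {at(store), open(d_office_dock), open(d_store_dock)} \ {open(d_store_dock)} = {at(store), open(d_office_dock)}
  ∪ pre   = {at(store), open(d_office_dock)} ∪ {have(k2), locked(d_store_dock)}
          = {at(store), have(k2), locked(d_store_dock), open(d_office_dock)}

== RESULT ==
["at(store)", "have(k2)", "locked(d_store_dock)", "open(d_office_dock)"]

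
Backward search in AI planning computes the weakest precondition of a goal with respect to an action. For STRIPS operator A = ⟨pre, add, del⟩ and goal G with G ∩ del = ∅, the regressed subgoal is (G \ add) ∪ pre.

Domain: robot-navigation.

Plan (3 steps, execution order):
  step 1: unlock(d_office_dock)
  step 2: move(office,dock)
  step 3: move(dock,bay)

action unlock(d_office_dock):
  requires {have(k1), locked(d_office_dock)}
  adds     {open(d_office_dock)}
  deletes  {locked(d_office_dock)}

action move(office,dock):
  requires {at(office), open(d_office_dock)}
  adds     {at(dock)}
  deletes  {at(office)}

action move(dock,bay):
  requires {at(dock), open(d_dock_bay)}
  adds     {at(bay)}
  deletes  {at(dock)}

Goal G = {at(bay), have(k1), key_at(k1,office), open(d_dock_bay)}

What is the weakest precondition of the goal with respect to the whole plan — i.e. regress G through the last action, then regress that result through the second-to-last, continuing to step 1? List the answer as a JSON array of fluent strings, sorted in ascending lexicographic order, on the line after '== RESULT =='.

Work backward from the goal:
  through step 3 (move(dock,bay)): drop {at(bay)}, keep {have(k1), key_at(k1,office), open(d_dock_bay)}, require {at(dock), open(d_dock_bay)}
    → {at(dock), have(k1), key_at(k1,office), open(d_dock_bay)}
  through step 2 (move(office,dock)): drop {at(dock)}, keep {have(k1), key_at(k1,office), open(d_dock_bay)}, require {at(office), open(d_office_dock)}
    → {at(office), have(k1), key_at(k1,office), open(d_dock_bay), open(d_office_dock)}
  through step 1 (unlock(d_office_dock)): drop {open(d_office_dock)}, keep {at(office), have(k1), key_at(k1,office), open(d_dock_bay)}, require {have(k1), locked(d_office_dock)}
    → {at(office), have(k1), key_at(k1,office), locked(d_office_dock), open(d_dock_bay)}

== RESULT ==
["at(office)", "have(k1)", "key_at(k1,office)", "locked(d_office_dock)", "open(d_dock_bay)"]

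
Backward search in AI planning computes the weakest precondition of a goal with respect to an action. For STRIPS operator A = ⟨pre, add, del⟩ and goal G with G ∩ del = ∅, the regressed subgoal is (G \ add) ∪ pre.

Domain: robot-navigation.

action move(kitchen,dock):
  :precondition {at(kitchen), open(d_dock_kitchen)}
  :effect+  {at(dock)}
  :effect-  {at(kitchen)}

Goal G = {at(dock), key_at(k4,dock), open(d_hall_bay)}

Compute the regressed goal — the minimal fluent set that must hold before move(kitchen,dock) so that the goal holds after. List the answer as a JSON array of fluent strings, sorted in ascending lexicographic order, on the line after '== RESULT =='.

Regress:
  G ∩ del = {}  (empty — regression defined)
  G \ add = {at(dock), key_at(k4,dock), open(d_hall_bay)} \ {at(dock)} = {key_at(k4,dock), open(d_hall_bay)}
  ∪ pre   = {key_at(k4,dock), open(d_hall_bay)} ∪ {at(kitchen), open(d_dock_kitchen)}
          = {at(kitchen), key_at(k4,dock), open(d_dock_kitchen), open(d_hall_bay)}

== RESULT ==
["at(kitchen)", "key_at(k4,dock)", "open(d_dock_kitchen)", "open(d_hall_bay)"]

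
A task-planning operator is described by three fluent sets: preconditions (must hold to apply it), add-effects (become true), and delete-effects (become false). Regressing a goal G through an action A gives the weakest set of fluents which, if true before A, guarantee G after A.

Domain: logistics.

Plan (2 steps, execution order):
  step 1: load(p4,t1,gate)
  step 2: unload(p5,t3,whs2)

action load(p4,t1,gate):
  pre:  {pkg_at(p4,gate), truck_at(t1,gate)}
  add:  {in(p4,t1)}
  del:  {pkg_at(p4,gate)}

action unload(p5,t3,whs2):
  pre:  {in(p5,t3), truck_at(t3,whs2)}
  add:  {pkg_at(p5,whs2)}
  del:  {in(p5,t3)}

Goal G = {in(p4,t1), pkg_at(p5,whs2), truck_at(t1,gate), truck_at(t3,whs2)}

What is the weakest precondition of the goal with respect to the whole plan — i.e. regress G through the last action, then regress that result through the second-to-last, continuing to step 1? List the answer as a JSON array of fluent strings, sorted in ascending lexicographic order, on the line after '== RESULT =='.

Work backward from the goal:
  through step 2 (unload(p5,t3,whs2)): drop {pkg_at(p5,whs2)}, keep {in(p4,t1), truck_at(t1,gate), truck_at(t3,whs2)}, require {in(p5,t3), truck_at(t3,whs2)}
    → {in(p4,t1), in(p5,t3), truck_at(t1,gate), truck_at(t3,whs2)}
  through step 1 (load(p4,t1,gate)): drop {in(p4,t1)}, keep {in(p5,t3), truck_at(t1,gate), truck_at(t3,whs2)}, require {pkg_at(p4,gate), truck_at(t1,gate)}
    → {in(p5,t3), pkg_at(p4,gate), truck_at(t1,gate), truck_at(t3,whs2)}

== RESULT ==
["in(p5,t3)", "pkg_at(p4,gate)", "truck_at(t1,gate)", "truck_at(t3,whs2)"]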